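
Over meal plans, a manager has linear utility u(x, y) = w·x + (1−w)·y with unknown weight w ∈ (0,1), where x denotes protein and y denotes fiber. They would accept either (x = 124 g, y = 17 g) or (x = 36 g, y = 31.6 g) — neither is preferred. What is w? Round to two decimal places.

w = 0.14

Equating utilities: w·124 + (1−w)·17 = w·36 + (1−w)·31.6.
Collecting terms: w·88 = (1−w)·14.6.
So w/(1−w) = 14.6/88 = 0.1659, giving w = 14.6/(88+14.6) = 0.14.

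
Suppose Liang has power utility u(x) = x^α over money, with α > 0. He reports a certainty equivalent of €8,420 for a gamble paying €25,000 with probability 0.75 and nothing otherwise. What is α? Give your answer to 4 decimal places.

α ≈ 0.2643

Since u(0) = 0, the lottery's EU is 0.75·25000^α.
Equating: 8420^α = 0.75·25000^α, i.e. 0.3368^α = 0.75.
α = ln(0.75) / ln(8420/25000) = -0.2876821/-1.0882660 ≈ 0.2643.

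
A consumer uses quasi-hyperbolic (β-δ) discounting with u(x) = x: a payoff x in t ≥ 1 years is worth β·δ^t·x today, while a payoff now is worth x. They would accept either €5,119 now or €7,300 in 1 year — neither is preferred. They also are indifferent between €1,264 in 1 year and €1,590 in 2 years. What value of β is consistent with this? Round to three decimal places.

β ≈ 0.882

The second indifference involves only future payoffs, so β cancels: β·δ^1·1264 = β·δ^2·1590, giving δ = 1264/1590 = 0.79497.
Now use the now-vs-future pair: 5119 = β·δ·7300 gives β = 5119/(0.79497·7300) ≈ 0.882.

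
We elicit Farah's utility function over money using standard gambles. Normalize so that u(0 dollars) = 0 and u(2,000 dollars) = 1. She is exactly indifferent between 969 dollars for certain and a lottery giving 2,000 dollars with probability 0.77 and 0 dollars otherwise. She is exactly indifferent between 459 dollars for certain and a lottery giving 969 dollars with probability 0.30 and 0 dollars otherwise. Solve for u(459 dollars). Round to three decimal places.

First, u(969 dollars) = 0.77·u(2,000 dollars) + 0.23·u(0 dollars) = 0.77.
Then u(459 dollars) = 0.30·u(969 dollars) + 0.70·u(0 dollars) = 0.30·0.77 + 0.70·0.00 = 0.2310.

0.231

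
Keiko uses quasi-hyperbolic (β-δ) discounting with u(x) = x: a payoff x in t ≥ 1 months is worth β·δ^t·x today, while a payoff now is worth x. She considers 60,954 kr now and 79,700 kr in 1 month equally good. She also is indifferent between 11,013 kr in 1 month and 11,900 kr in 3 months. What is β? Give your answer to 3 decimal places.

The second indifference involves only future payoffs, so β cancels: β·δ^1·11013 = β·δ^3·11900, giving δ^2 = 11013/11900 = 0.92546, so δ = 0.96201.
The first indifference: 60954 = β·δ·79700, so β = 60954/(δ·79700) = 60954/(0.96201·79700) ≈ 0.795.

β ≈ 0.795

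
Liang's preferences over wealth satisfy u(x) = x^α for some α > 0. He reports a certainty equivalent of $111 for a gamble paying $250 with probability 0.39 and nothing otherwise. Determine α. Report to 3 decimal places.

α ≈ 1.160

The lottery's expected utility is 0.39·u(250) + 0.61·u(0) = 0.39·250^α (since u(0) = 0 for α > 0).
Indifference: 111^α = 0.39·250^α, so (111/250)^α = 0.39.
α = ln(0.39) / ln(111/250) = -0.941609/-0.811931 ≈ 1.160.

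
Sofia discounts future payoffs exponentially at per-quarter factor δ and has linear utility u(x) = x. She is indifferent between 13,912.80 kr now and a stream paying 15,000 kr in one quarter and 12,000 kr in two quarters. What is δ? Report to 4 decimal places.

δ ≈ 0.6200

The stream is worth 15000δ + 12000δ² today, so 15000δ + 12000δ² = 13912.80.
That is, 12000δ² + 15000δ − 13912.80 = 0, a quadratic in δ.
δ = (−15000 + √(15000² + 4·12000·13912.80)) / (2·12000) = (−15000 + √892814400.00) / 24000 ≈ 0.6200.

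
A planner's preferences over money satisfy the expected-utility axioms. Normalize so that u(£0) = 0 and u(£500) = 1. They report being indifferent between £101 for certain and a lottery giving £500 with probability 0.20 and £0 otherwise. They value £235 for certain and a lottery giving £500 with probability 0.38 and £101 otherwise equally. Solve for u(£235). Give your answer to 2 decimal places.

The first gamble pins u(£101): it must equal 0.20·1 + 0.80·0 = 0.20.
Chaining: u(£235) = 0.38·1.00 + 0.62·0.20 = 0.5040.

0.50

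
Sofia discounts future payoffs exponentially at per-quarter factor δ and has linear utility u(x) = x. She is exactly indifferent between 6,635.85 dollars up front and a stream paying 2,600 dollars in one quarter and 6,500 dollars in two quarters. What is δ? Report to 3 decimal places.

The stream is worth 2600δ + 6500δ² today, so 2600δ + 6500δ² = 6635.85.
Rearranged: 6500δ² + 2600δ − 6635.85 = 0.
The positive root is δ = [−2600 + √(2600² + 4·6500·6635.85)] / (2·6500) = (−2600 + 13390.000)/13000 ≈ 0.830.

δ ≈ 0.830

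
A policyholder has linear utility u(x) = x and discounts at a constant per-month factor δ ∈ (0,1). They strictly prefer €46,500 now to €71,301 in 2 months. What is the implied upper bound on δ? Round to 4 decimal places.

δ < 0.8076

Under u(x) = x this choice says 46500 > δ^2·71301.
Dividing by 71301: δ^2 < 0.65216. Both sides are positive, so the square root keeps the direction.
δ < (46500/71301)^(1/2) ≈ 0.8076.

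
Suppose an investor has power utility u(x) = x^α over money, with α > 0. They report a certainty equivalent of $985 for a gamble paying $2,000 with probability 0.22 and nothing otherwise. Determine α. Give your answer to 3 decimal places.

EU(lottery) = 0.22·2000^α + 0.78·0 = 0.22·2000^α.
Indifference: 985^α = 0.22·2000^α, so (985/2000)^α = 0.22.
Take logs: α = ln 0.22 / ln(985/2000) ≈ 2.13781.

α ≈ 2.138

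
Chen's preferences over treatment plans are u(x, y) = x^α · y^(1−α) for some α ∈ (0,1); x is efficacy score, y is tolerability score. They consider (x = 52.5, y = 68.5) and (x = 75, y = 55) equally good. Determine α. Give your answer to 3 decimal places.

Indifference: 52.5^α · 68.5^(1−α) = 75^α · 55^(1−α).
(52.5/75)^α = (55/68.5)^(1−α); take logs: α·ln(52.5/75) = (1−α)·ln(55/68.5), i.e. α·-0.356675 = (1−α)·-0.219501.
With A = -0.356675 and B = -0.219501: α·A = (1−α)·B, so α = B/(A+B) = -0.219501/-0.576176 ≈ 0.381.

α ≈ 0.381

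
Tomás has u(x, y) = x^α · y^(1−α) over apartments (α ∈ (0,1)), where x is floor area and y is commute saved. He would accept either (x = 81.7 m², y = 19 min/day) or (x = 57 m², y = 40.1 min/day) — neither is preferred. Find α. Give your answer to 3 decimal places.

The Cobb–Douglas utilities coincide, so 81.7^α·19^(1−α) = 57^α·40.1^(1−α).
Rearrange to (81.7/57)^α = (40.1/19)^(1−α) and take logs: α·0.360003 = (1−α)·0.746937.
Thus α·(1.106940) = 0.746937, so α = 0.746937/1.106940 ≈ 0.675.

α ≈ 0.675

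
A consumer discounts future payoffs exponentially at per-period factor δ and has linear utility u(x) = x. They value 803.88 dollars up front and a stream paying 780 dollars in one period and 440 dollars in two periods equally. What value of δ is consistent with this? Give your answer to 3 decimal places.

δ ≈ 0.730

The stream is worth 780δ + 440δ² today, so 780δ + 440δ² = 803.88.
Rearranged: 440δ² + 780δ − 803.88 = 0.
By the quadratic formula (taking the positive root), δ = (−780 + √2023228.80) / 880 ≈ 0.730.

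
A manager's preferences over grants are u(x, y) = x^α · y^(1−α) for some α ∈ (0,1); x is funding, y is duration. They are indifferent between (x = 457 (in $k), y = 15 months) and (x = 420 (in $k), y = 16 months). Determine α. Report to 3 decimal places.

α ≈ 0.433

The Cobb–Douglas utilities coincide, so 457^α·15^(1−α) = 420^α·16^(1−α).
Taking logs: α·ln 457 + (1−α)·ln 15 = α·ln 420 + (1−α)·ln 16, i.e. α·0.084429 = (1−α)·0.064539.
With A = 0.084429 and B = 0.064539: α·A = (1−α)·B, so α = B/(A+B) = 0.064539/0.148968 ≈ 0.433.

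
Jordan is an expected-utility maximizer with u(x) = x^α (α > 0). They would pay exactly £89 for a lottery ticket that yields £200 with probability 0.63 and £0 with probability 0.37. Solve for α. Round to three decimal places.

Since u(0) = 0, the lottery's EU is 0.63·200^α.
Setting u(89) equal to that: 89^α = 0.63·200^α ⇒ (89/200)^α = 0.63.
Take logs: α = ln 0.63 / ln(89/200) ≈ 0.57064.

α ≈ 0.571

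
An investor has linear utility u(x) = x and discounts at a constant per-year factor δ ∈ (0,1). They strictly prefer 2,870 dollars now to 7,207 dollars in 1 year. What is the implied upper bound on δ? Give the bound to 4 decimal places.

δ < 0.3982

The preference means 2870 > δ·7207.
Dividing through by 7207 gives δ < 0.39822.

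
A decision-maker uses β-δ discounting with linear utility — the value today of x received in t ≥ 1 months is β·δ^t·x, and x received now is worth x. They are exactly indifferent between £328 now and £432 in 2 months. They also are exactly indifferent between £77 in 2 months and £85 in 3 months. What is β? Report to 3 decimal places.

Both payoffs in the second observation are in the future, so β drops out: δ^2·77 = δ^3·85 ⇒ δ = 77/85 = 0.90588.
The first indifference: 328 = β·δ^2·432, so β = 328/(δ^2·432) = 328/(0.82062·432) ≈ 0.925.

β ≈ 0.925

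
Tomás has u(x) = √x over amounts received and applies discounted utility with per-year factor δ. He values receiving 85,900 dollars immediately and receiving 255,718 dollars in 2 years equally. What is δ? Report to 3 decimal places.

δ ≈ 0.761

Equating discounted utilities: u(85900) = δ^2·u(255718) ⇒ δ^2 = u(85900)/u(255718).
Since u(x) = √x, δ^2 = √(85900/255718) = 0.57958.
Taking the square root: δ = 0.57958^(1/2) ≈ 0.761.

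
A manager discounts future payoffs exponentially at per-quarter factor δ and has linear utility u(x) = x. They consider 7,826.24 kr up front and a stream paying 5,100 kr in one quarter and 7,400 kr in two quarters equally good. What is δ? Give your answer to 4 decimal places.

δ ≈ 0.7400

Equating present values: 7826.24 = 5100δ + 7400δ².
So 7400δ² + 5100δ − 7826.24 = 0.
The positive root is δ = [−5100 + √(5100² + 4·7400·7826.24)] / (2·7400) = (−5100 + 16052.000)/14800 ≈ 0.7400.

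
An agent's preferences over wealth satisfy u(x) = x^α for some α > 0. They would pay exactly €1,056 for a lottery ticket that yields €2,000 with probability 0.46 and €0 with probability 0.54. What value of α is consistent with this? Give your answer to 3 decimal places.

The lottery's expected utility is 0.46·u(2000) + 0.54·u(0) = 0.46·2000^α (since u(0) = 0 for α > 0).
Indifference: 1056^α = 0.46·2000^α, so (1056/2000)^α = 0.46.
Taking logs: α·ln(1056/2000) = ln(0.46), so α = -0.776529 / -0.638659 ≈ 1.216.

α ≈ 1.216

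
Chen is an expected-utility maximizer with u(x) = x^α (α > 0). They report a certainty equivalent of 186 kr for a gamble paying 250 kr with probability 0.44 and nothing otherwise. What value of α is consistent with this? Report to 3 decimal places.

The lottery's expected utility is 0.44·u(250) + 0.56·u(0) = 0.44·250^α (since u(0) = 0 for α > 0).
Equating: 186^α = 0.44·250^α, i.e. 0.7440^α = 0.44.
α = ln(0.44) / ln(186/250) = -0.820981/-0.295714 ≈ 2.776.

α ≈ 2.776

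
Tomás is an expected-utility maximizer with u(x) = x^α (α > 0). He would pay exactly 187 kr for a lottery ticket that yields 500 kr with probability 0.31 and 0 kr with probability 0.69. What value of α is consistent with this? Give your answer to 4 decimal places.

α ≈ 1.1908

The lottery's expected utility is 0.31·u(500) + 0.69·u(0) = 0.31·500^α (since u(0) = 0 for α > 0).
Equating: 187^α = 0.31·500^α, i.e. 0.3740^α = 0.31.
Taking logs: α·ln(187/500) = ln(0.31), so α = -1.1711830 / -0.9834995 ≈ 1.1908.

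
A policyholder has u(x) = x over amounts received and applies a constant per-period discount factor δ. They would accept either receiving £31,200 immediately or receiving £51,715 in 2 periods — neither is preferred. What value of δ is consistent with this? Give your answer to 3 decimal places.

δ ≈ 0.777

Equating discounted utilities: u(31200) = δ^2·u(51715) ⇒ δ^2 = u(31200)/u(51715).
With u(x) = x: δ^2 = 31200/51715 = 0.60331.
So δ = 0.60331^(1/2) ≈ 0.777.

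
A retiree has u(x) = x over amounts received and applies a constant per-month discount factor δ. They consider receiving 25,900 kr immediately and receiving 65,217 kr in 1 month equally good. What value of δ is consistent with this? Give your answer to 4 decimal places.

δ ≈ 0.3971

The payoff in 1 month is discounted by δ, so u(25900) = δ·u(65217) and δ = u(25900)/u(65217).
With u(x) = x: δ = 25900/65217 = 0.39714.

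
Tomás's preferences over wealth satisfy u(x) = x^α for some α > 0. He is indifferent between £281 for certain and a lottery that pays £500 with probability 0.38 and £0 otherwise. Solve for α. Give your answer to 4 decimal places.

Since u(0) = 0, the lottery's EU is 0.38·500^α.
Indifference: 281^α = 0.38·500^α, so (281/500)^α = 0.38.
α = ln(0.38) / ln(281/500) = -0.9675840/-0.5762534 ≈ 1.6791.

α ≈ 1.6791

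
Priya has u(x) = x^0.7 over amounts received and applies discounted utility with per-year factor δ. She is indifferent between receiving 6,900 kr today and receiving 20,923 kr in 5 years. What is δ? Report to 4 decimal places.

The payoff in 5 years is discounted by δ^5, so u(6900) = δ^5·u(20923) and δ^5 = u(6900)/u(20923).
Since u(x) = x^0.7, δ^5 = (6900/20923)^0.7 = 0.32978^0.7 = 0.46000.
Hence δ = (0.46000)^(1/5) = 0.856153.

δ ≈ 0.8562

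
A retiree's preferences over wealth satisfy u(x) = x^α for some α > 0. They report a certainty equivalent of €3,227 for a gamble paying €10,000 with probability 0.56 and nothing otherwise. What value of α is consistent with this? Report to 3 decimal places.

α ≈ 0.513

Since u(0) = 0, the lottery's EU is 0.56·10000^α.
Setting u(3227) equal to that: 3227^α = 0.56·10000^α ⇒ (3227/10000)^α = 0.56.
Taking logs: α·ln(3227/10000) = ln(0.56), so α = -0.579818 / -1.131032 ≈ 0.513.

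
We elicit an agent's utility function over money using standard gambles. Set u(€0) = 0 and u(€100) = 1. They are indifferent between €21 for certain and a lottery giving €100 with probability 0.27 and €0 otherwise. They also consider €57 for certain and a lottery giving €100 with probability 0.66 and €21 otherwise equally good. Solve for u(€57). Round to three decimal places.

From the first indifference, u(€21) = 0.27·u(€100) + 0.73·u(€0) = 0.27·1 + 0.73·0 = 0.27.
The second indifference gives u(€57) = 0.66·u(€100) + 0.34·u(€21) = 0.66·1.00 + 0.34·0.27 = 0.7518.

0.752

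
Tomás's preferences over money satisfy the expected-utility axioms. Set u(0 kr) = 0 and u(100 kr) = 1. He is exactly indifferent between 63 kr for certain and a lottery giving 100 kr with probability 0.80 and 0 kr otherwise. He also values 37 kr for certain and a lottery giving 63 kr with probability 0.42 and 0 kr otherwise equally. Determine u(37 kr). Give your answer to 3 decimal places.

The first gamble pins u(63 kr): it must equal 0.80·1 + 0.20·0 = 0.80.
The second indifference gives u(37 kr) = 0.42·u(63 kr) + 0.58·u(0 kr) = 0.42·0.80 + 0.58·0.00 = 0.3360.

0.336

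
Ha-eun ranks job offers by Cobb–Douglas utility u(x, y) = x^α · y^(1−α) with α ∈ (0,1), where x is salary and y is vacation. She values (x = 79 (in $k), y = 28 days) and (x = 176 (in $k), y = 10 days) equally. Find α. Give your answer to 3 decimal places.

α ≈ 0.562

Set the two utilities equal: 79^α·28^(1−α) = 176^α·10^(1−α).
Rearrange to (79/176)^α = (10/28)^(1−α) and take logs: α·-0.801036 = (1−α)·-1.029619.
So α/(1−α) = (-1.029619)/(-0.801036) = 1.285359, and α = 1.285359/2.285359 ≈ 0.562.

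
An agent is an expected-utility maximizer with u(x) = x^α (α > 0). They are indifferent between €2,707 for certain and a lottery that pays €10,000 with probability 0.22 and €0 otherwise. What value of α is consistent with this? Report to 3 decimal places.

EU(lottery) = 0.22·10000^α + 0.78·0 = 0.22·10000^α.
Setting u(2707) equal to that: 2707^α = 0.22·10000^α ⇒ (2707/10000)^α = 0.22.
Take logs: α = ln 0.22 / ln(2707/10000) ≈ 1.15870.

α ≈ 1.159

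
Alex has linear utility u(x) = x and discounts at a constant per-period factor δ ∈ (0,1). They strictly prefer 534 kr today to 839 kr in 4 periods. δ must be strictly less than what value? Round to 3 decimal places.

δ < 0.893

Under u(x) = x this choice says 534 > δ^4·839.
So δ^4 < 534/839 = 0.63647; taking the 4th root of both positive sides preserves the inequality.
δ < (534/839)^(1/4) ≈ 0.893.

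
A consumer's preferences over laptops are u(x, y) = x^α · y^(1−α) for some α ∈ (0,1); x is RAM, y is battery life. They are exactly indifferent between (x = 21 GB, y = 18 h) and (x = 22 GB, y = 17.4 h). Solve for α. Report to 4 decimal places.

The Cobb–Douglas utilities coincide, so 21^α·18^(1−α) = 22^α·17.4^(1−α).
Rearrange to (21/22)^α = (17.4/18)^(1−α) and take logs: α·-0.0465200 = (1−α)·-0.0339016.
So α/(1−α) = (-0.0339016)/(-0.0465200) = 0.7287532, and α = 0.7287532/1.7287532 ≈ 0.4215.

α ≈ 0.4215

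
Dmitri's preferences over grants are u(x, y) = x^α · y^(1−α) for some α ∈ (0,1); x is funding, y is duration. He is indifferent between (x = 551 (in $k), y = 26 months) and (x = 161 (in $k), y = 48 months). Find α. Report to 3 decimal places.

α ≈ 0.333

The Cobb–Douglas utilities coincide, so 551^α·26^(1−α) = 161^α·48^(1−α).
(551/161)^α = (48/26)^(1−α); take logs: α·ln(551/161) = (1−α)·ln(48/26), i.e. α·1.230330 = (1−α)·0.613104.
With A = 1.230330 and B = 0.613104: α·A = (1−α)·B, so α = B/(A+B) = 0.613104/1.843434 ≈ 0.333.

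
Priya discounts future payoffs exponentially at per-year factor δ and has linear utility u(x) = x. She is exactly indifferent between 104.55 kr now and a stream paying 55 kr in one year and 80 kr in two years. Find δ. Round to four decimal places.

δ ≈ 0.8500

Present value of the stream is 55·δ + 80·δ². Indifference gives 55δ + 80δ² = 104.55.
Rearranged: 80δ² + 55δ − 104.55 = 0.
By the quadratic formula (taking the positive root), δ = (−55 + √36481.00) / 160 ≈ 0.8500.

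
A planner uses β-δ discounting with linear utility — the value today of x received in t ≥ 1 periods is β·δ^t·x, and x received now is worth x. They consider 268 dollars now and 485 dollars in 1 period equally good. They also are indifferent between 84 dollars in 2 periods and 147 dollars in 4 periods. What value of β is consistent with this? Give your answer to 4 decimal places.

β ≈ 0.7310

From the later pair, β·δ^2·84 = β·δ^4·147; dividing through, δ^2 = 84/147 = 0.57143, so δ = 0.75593.
Now use the now-vs-future pair: 268 = β·δ·485 gives β = 268/(0.75593·485) ≈ 0.7310.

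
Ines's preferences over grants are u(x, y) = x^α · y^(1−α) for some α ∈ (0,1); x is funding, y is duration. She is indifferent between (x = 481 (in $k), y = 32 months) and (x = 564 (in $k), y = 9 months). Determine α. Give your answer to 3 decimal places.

α ≈ 0.889

Indifference: 481^α · 32^(1−α) = 564^α · 9^(1−α).
Rearrange to (481/564)^α = (9/32)^(1−α) and take logs: α·-0.159187 = (1−α)·-1.268511.
With A = -0.159187 and B = -1.268511: α·A = (1−α)·B, so α = B/(A+B) = -1.268511/-1.427698 ≈ 0.889.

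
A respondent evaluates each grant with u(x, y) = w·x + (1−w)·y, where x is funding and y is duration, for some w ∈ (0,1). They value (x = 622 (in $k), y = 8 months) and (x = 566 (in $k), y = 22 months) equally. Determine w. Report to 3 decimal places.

w = 0.200

Indifference: w·622 + (1−w)·8 = w·566 + (1−w)·22.
w·(622−566) = (1−w)·(22−8), i.e. w·56 = (1−w)·14.
Hence w = 14/(56+14) = 14/70 = 0.200.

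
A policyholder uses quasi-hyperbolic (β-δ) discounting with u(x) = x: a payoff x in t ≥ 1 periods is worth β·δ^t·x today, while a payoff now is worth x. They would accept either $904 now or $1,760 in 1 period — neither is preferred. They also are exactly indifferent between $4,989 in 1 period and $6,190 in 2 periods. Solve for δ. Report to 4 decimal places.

From the later pair, β·δ^1·4989 = β·δ^2·6190; dividing through, δ = 4989/6190 = 0.80598.

δ ≈ 0.8060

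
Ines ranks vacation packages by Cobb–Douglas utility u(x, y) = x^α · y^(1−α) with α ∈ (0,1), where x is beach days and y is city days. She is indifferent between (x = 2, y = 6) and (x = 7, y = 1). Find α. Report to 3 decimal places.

The Cobb–Douglas utilities coincide, so 2^α·6^(1−α) = 7^α·1^(1−α).
Rearrange to (2/7)^α = (1/6)^(1−α) and take logs: α·-1.252763 = (1−α)·-1.791759.
With A = -1.252763 and B = -1.791759: α·A = (1−α)·B, so α = B/(A+B) = -1.791759/-3.044522 ≈ 0.589.

α ≈ 0.589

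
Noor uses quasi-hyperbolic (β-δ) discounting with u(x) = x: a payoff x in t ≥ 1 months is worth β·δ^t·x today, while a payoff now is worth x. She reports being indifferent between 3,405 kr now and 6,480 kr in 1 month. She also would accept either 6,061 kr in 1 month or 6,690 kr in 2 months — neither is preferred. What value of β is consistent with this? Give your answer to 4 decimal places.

The second indifference involves only future payoffs, so β cancels: β·δ^1·6061 = β·δ^2·6690, giving δ = 6061/6690 = 0.90598.
The first indifference: 3405 = β·δ·6480, so β = 3405/(δ·6480) = 3405/(0.90598·6480) ≈ 0.5800.

β ≈ 0.5800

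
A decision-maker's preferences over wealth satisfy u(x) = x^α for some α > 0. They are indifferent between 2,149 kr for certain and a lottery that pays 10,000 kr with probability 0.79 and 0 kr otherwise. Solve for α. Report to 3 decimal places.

The lottery's expected utility is 0.79·u(10000) + 0.21·u(0) = 0.79·10000^α (since u(0) = 0 for α > 0).
Indifference: 2149^α = 0.79·10000^α, so (2149/10000)^α = 0.79.
Take logs: α = ln 0.79 / ln(2149/10000) ≈ 0.15331.

α ≈ 0.153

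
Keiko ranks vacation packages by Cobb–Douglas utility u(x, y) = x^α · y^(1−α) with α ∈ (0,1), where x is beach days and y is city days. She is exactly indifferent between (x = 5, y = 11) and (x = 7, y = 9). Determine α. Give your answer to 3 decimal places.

α ≈ 0.374

The Cobb–Douglas utilities coincide, so 5^α·11^(1−α) = 7^α·9^(1−α).
Taking logs: α·ln 5 + (1−α)·ln 11 = α·ln 7 + (1−α)·ln 9, i.e. α·-0.336472 = (1−α)·-0.200671.
Thus α·(-0.537143) = -0.200671, so α = -0.200671/-0.537143 ≈ 0.374.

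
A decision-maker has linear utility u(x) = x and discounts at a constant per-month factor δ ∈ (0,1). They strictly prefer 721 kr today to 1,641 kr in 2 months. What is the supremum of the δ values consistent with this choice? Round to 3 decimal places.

δ < 0.663

Under u(x) = x this choice says 721 > δ^2·1641.
So δ^2 < 721/1641 = 0.43937; taking the square root of both positive sides preserves the inequality.
δ < (721/1641)^(1/2) ≈ 0.663.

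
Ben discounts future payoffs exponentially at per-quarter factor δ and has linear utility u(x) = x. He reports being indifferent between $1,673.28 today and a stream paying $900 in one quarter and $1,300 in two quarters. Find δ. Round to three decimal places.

δ ≈ 0.840

The stream is worth 900δ + 1300δ² today, so 900δ + 1300δ² = 1673.28.
That is, 1300δ² + 900δ − 1673.28 = 0, a quadratic in δ.
By the quadratic formula (taking the positive root), δ = (−900 + √9511056.00) / 2600 ≈ 0.840.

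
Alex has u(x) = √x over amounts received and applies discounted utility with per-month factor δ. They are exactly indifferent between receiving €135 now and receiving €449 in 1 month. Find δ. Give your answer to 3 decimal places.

δ ≈ 0.548

Indifference means u(135) = δ · u(449), so δ = u(135)/u(449).
With u(x) = √x: δ = √135/√449 = √(135/449) = 0.54833.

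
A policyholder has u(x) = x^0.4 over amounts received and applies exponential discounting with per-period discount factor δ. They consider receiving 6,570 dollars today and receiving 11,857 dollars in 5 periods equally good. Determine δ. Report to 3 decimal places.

δ ≈ 0.954

Equating discounted utilities: u(6570) = δ^5·u(11857) ⇒ δ^5 = u(6570)/u(11857).
With u(x) = x^0.4: δ^5 = 6570^0.4/11857^0.4 = (6570/11857)^0.4 = 0.78965.
Taking the 5th root: δ = 0.78965^(1/5) ≈ 0.954.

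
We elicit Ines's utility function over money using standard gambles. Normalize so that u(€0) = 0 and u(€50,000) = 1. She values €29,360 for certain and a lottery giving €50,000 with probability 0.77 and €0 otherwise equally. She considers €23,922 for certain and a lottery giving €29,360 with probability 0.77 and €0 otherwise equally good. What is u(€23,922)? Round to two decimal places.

First, u(€29,360) = 0.77·u(€50,000) + 0.23·u(€0) = 0.77.
Chaining: u(€23,922) = 0.77·0.77 + 0.23·0.00 = 0.5929.

0.59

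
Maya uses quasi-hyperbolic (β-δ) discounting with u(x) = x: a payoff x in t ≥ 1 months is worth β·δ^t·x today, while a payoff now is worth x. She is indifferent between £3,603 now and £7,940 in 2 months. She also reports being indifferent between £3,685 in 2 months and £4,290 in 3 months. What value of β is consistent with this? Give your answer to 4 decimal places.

The second indifference involves only future payoffs, so β cancels: β·δ^2·3685 = β·δ^3·4290, giving δ = 3685/4290 = 0.85897.
The first indifference: 3603 = β·δ^2·7940, so β = 3603/(δ^2·7940) = 3603/(0.73784·7940) ≈ 0.6150.

β ≈ 0.6150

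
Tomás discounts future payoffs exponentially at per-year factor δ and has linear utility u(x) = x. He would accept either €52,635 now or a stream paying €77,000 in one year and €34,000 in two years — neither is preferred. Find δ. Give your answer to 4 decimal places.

The stream is worth 77000δ + 34000δ² today, so 77000δ + 34000δ² = 52635.
That is, 34000δ² + 77000δ − 52635 = 0, a quadratic in δ.
By the quadratic formula (taking the positive root), δ = (−77000 + √13087360000.00) / 68000 ≈ 0.5500.

δ ≈ 0.5500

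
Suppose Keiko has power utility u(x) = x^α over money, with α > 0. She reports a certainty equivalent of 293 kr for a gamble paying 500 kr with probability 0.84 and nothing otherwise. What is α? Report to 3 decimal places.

Since u(0) = 0, the lottery's EU is 0.84·500^α.
Equating: 293^α = 0.84·500^α, i.e. 0.5860^α = 0.84.
Taking logs: α·ln(293/500) = ln(0.84), so α = -0.174353 / -0.534435 ≈ 0.326.

α ≈ 0.326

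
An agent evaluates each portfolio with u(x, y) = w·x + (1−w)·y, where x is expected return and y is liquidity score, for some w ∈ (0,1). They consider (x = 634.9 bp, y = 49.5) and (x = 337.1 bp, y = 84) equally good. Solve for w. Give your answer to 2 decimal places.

w = 0.10

u(634.9,49.5) = u(337.1,84) means w·634.9 + (1−w)·49.5 = w·337.1 + (1−w)·84.
Collecting terms: w·297.8 = (1−w)·34.5.
So w/(1−w) = 34.5/297.8 = 0.1158, giving w = 34.5/(297.8+34.5) = 0.10.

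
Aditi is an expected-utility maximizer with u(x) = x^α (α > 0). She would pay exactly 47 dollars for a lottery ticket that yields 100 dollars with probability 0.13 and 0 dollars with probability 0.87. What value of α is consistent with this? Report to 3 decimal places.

EU(lottery) = 0.13·100^α + 0.87·0 = 0.13·100^α.
Setting u(47) equal to that: 47^α = 0.13·100^α ⇒ (47/100)^α = 0.13.
Taking logs: α·ln(47/100) = ln(0.13), so α = -2.040221 / -0.755023 ≈ 2.702.

α ≈ 2.702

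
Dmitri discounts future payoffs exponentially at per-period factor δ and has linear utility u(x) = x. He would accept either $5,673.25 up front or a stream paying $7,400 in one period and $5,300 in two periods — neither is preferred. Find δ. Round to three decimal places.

δ ≈ 0.550

Present value of the stream is 7400·δ + 5300·δ². Indifference gives 7400δ + 5300δ² = 5673.25.
So 5300δ² + 7400δ − 5673.25 = 0.
δ = (−7400 + √(7400² + 4·5300·5673.25)) / (2·5300) = (−7400 + √175032900.00) / 10600 ≈ 0.550.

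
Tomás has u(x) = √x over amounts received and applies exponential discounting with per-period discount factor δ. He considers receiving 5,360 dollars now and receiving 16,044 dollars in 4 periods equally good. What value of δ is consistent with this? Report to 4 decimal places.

Indifference means u(5360) = δ^4 · u(16044), so δ^4 = u(5360)/u(16044).
Since u(x) = √x, δ^4 = √(5360/16044) = 0.57800.
Taking the 4th root: δ = 0.57800^(1/4) ≈ 0.8719.

δ ≈ 0.8719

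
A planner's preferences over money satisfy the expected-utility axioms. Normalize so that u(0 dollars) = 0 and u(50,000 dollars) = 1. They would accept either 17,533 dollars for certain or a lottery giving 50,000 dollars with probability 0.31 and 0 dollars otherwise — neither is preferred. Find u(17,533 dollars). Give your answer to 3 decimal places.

0.310

u(17,533 dollars) equals the lottery's expected utility: 0.31·1 + 0.69·0 = 0.31.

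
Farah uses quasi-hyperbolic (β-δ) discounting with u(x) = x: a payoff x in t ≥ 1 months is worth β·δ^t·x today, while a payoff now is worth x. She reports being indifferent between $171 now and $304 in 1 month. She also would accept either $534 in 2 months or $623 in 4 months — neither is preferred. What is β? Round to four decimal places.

β ≈ 0.6076

The second indifference involves only future payoffs, so β cancels: β·δ^2·534 = β·δ^4·623, giving δ^2 = 534/623 = 0.85714, so δ = 0.92582.
Substituting δ into 171 = β·δ·304: β = 171/(281.449) ≈ 0.6076.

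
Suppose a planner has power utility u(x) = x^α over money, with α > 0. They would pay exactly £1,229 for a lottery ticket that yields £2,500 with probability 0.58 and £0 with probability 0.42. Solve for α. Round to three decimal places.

α ≈ 0.767

Since u(0) = 0, the lottery's EU is 0.58·2500^α.
Equating: 1229^α = 0.58·2500^α, i.e. 0.4916^α = 0.58.
Take logs: α = ln 0.58 / ln(1229/2500) ≈ 0.76712.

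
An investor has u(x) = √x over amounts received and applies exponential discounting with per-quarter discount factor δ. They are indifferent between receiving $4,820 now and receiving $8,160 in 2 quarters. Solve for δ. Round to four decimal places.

Equating discounted utilities: u(4820) = δ^2·u(8160) ⇒ δ^2 = u(4820)/u(8160).
Since u(x) = √x, δ^2 = √(4820/8160) = 0.76856.
Taking the square root: δ = 0.76856^(1/2) ≈ 0.8767.

δ ≈ 0.8767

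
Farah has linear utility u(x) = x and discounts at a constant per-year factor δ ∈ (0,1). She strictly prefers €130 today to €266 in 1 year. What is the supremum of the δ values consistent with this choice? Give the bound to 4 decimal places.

δ < 0.4887

Comparing present values: 130 > δ·266.
Dividing through by 266 gives δ < 0.48872.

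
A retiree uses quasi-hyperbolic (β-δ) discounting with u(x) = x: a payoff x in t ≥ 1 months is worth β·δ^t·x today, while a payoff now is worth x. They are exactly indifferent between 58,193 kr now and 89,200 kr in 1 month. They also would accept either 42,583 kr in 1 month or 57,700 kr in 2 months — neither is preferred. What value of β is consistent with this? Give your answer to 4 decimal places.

From the later pair, β·δ^1·42583 = β·δ^2·57700; dividing through, δ = 42583/57700 = 0.73801.
Substituting δ into 58193 = β·δ·89200: β = 58193/(65830.218) ≈ 0.8840.

β ≈ 0.8840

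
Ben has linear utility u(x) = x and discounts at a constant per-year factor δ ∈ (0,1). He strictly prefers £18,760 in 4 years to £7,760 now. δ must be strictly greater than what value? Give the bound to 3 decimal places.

Comparing present values: 7760 < δ^4·18760.
Hence δ^4 > 7760/18760 = 0.41365, and x ↦ x^(1/4) is increasing on (0,∞).
δ > (7760/18760)^(1/4) ≈ 0.802.

δ > 0.802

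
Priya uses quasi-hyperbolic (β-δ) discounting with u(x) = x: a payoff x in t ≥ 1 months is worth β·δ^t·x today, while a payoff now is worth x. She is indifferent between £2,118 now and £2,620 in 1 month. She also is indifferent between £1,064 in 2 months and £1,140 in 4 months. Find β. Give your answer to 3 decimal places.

Both payoffs in the second observation are in the future, so β drops out: δ^2·1064 = δ^4·1140 ⇒ δ^2 = 1064/1140 = 0.93333, so δ = 0.96609.
Now use the now-vs-future pair: 2118 = β·δ·2620 gives β = 2118/(0.96609·2620) ≈ 0.837.

β ≈ 0.837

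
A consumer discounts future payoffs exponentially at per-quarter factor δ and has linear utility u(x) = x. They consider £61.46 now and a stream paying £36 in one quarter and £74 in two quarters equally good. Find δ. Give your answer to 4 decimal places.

The stream is worth 36δ + 74δ² today, so 36δ + 74δ² = 61.46.
That is, 74δ² + 36δ − 61.46 = 0, a quadratic in δ.
δ = (−36 + √(36² + 4·74·61.46)) / (2·74) = (−36 + √19488.16) / 148 ≈ 0.7000.

δ ≈ 0.7000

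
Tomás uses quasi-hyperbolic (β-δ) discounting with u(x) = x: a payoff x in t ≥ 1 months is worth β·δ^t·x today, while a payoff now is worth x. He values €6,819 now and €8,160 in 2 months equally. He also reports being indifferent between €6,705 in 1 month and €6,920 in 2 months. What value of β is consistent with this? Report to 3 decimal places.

Both payoffs in the second observation are in the future, so β drops out: δ^1·6705 = δ^2·6920 ⇒ δ = 6705/6920 = 0.96893.
Now use the now-vs-future pair: 6819 = β·δ^2·8160 gives β = 6819/(0.93883·8160) ≈ 0.890.

β ≈ 0.890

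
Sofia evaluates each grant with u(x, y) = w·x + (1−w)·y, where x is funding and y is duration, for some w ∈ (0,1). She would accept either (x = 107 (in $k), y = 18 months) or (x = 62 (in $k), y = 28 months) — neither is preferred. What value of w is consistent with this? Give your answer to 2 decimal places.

w = 0.18

Equating utilities: w·107 + (1−w)·18 = w·62 + (1−w)·28.
Rearranging, 45·w − 10·(1−w) = 0.
So w/(1−w) = 10/45 = 0.2222, giving w = 10/(45+10) = 0.18.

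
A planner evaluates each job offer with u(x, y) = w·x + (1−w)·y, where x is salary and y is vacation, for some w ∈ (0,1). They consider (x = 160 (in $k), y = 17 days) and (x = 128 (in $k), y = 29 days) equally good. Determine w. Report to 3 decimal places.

Indifference: w·160 + (1−w)·17 = w·128 + (1−w)·29.
w·(160−128) = (1−w)·(29−17), i.e. w·32 = (1−w)·12.
The marginal rate of substitution is 12/32, so w = 12/(32+12) = 0.273.

w = 0.273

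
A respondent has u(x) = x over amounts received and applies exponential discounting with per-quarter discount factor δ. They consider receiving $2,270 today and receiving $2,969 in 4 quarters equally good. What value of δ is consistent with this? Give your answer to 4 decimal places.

δ ≈ 0.9351

Indifference means u(2270) = δ^4 · u(2969), so δ^4 = u(2270)/u(2969).
With u(x) = x: δ^4 = 2270/2969 = 0.76457.
Hence δ = (0.76457)^(1/4) = 0.935091.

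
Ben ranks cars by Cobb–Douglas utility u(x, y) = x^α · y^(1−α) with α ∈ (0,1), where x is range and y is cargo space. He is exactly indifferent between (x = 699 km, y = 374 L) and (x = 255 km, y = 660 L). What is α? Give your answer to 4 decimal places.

α ≈ 0.3603

Indifference: 699^α · 374^(1−α) = 255^α · 660^(1−α).
(699/255)^α = (660/374)^(1−α); take logs: α·ln(699/255) = (1−α)·ln(660/374), i.e. α·1.0083872 = (1−α)·0.5679840.
Thus α·(1.5763712) = 0.5679840, so α = 0.5679840/1.5763712 ≈ 0.3603.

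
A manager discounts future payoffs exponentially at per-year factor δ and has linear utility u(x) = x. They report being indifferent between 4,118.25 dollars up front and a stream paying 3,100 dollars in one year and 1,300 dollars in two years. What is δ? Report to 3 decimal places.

δ ≈ 0.950

The stream is worth 3100δ + 1300δ² today, so 3100δ + 1300δ² = 4118.25.
So 1300δ² + 3100δ − 4118.25 = 0.
By the quadratic formula (taking the positive root), δ = (−3100 + √31024900.00) / 2600 ≈ 0.950.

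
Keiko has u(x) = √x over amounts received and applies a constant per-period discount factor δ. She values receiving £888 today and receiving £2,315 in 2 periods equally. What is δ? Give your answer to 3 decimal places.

δ ≈ 0.787

The payoff in 2 periods is discounted by δ^2, so u(888) = δ^2·u(2315) and δ^2 = u(888)/u(2315).
With u(x) = √x: δ^2 = √888/√2315 = √(888/2315) = 0.61934.
Hence δ = (0.61934)^(1/2) = 0.78698.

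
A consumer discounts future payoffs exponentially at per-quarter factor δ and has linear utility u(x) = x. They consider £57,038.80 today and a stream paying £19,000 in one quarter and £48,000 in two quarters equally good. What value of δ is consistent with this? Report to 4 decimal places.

δ ≈ 0.9100

The stream is worth 19000δ + 48000δ² today, so 19000δ + 48000δ² = 57038.80.
That is, 48000δ² + 19000δ − 57038.80 = 0, a quadratic in δ.
The positive root is δ = [−19000 + √(19000² + 4·48000·57038.80)] / (2·48000) = (−19000 + 106360.000)/96000 ≈ 0.9100.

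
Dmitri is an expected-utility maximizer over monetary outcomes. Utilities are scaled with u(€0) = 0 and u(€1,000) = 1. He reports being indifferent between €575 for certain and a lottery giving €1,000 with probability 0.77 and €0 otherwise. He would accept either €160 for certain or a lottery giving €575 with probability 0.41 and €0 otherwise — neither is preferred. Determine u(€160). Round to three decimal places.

From the first indifference, u(€575) = 0.77·u(€1,000) + 0.23·u(€0) = 0.77·1 + 0.23·0 = 0.77.
The second indifference gives u(€160) = 0.41·u(€575) + 0.59·u(€0) = 0.41·0.77 + 0.59·0.00 = 0.3157.

0.316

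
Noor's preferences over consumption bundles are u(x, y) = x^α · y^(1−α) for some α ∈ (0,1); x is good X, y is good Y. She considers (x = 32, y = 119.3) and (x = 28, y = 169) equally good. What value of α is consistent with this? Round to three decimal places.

Set the two utilities equal: 32^α·119.3^(1−α) = 28^α·169^(1−α).
(32/28)^α = (169/119.3)^(1−α); take logs: α·ln(32/28) = (1−α)·ln(169/119.3), i.e. α·0.133531 = (1−α)·0.348257.
Thus α·(0.481788) = 0.348257, so α = 0.348257/0.481788 ≈ 0.723.

α ≈ 0.723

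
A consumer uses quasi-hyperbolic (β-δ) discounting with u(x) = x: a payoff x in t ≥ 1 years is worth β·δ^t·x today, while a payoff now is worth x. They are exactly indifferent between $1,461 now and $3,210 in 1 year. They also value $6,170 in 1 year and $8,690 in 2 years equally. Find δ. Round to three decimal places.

Both payoffs in the second observation are in the future, so β drops out: δ^1·6170 = δ^2·8690 ⇒ δ = 6170/8690 = 0.71001.

δ ≈ 0.710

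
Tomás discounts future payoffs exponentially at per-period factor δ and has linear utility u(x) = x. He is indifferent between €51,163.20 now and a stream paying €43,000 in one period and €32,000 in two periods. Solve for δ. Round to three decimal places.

δ ≈ 0.760

Equating present values: 51163.20 = 43000δ + 32000δ².
That is, 32000δ² + 43000δ − 51163.20 = 0, a quadratic in δ.
The positive root is δ = [−43000 + √(43000² + 4·32000·51163.20)] / (2·32000) = (−43000 + 91640.000)/64000 ≈ 0.760.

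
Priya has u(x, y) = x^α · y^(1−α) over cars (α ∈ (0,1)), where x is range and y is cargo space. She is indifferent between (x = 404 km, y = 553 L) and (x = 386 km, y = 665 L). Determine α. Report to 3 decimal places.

The Cobb–Douglas utilities coincide, so 404^α·553^(1−α) = 386^α·665^(1−α).
(404/386)^α = (665/553)^(1−α); take logs: α·ln(404/386) = (1−α)·ln(665/553), i.e. α·0.045578 = (1−α)·0.184429.
With A = 0.045578 and B = 0.184429: α·A = (1−α)·B, so α = B/(A+B) = 0.184429/0.230007 ≈ 0.802.

α ≈ 0.802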